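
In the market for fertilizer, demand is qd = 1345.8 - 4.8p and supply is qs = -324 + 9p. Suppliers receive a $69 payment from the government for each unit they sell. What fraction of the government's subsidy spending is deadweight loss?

DWL / government spending = 12/109

Pre-subsidy: 1345.8 - 4.8p = -324 + 9p gives p* = 121, q* = 765.
With the subsidy, sellers receive ps = pb + 69 for each unit, where pb is the price buyers pay.
Supply in terms of pb becomes qs = -324 + 9(pb + 69) = 297 + 9pb. Setting this equal to demand: 1345.8 - 4.8pb = 297 + 9pb, so pb = 76.
Sellers receive ps = 76 + 69 = 145; q' = 1345.8 − 4.8·76 = 981.
ΔCS = ½(765 + 981)(121 − 76) = 39285; ΔPS = ½(765 + 981)(145 − 121) = 20952.
Government spending = 69 × 981 = 67689.
DWL = ½ × 69 × (981 − 765) = 7452; fraction = 7452 / 67689 = 12/109.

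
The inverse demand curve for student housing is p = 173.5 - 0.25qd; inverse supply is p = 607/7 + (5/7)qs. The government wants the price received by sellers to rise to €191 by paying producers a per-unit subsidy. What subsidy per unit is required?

At a seller price of 191, quantity supplied is -121.4 + 1.4·191 = 146.
Buyers absorb 146 only when they pay pb = 173.5 − 0.25·146 = 137.
s = ps − pb = 191 − 137 = 54.

Required subsidy s = €54 per unit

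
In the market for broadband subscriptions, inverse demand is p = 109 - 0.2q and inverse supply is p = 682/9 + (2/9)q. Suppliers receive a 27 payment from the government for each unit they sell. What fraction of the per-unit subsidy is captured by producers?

Producer share = 10/19

Pre-subsidy: 109 - 0.2q = 682/9 + (2/9)q gives q* = 1495/19 and p* = 1772/19.
With the subsidy, sellers receive ps = pb + 27 for each unit, where pb is the price buyers pay.
On the curves, pb = 109 - 0.2q and ps = 682/9 + (2/9)q; the wedge ps − pb = 27 gives 682/9 + (2/9)q − (109 - 0.2q) = 27, so q' = 2710/19.
Then pb = 109 − 0.2·(2710/19) = 1529/19 and ps = 682/9 + (2/9)·(2710/19) = 2042/19.
Buyers' price falls by p* − pb = 1772/19 − 1529/19 = 243/19; sellers' price rises by ps − p* = 2042/19 − 1772/19 = 270/19.
So producers capture (270/19)/27 = 10/19 of each unit of subsidy.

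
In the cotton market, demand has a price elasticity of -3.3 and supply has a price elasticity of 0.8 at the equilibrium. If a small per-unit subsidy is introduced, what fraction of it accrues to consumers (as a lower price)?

For a small subsidy around the equilibrium, the benefit split depends on the relative slopes, which at a point are proportional to the elasticities.
Buyer share = εs/(εs + |εd|) = 0.8/(0.8 + 3.3) = 8/41; seller share = |εd|/(εs + |εd|) = 33/41.

Consumer share = 8/41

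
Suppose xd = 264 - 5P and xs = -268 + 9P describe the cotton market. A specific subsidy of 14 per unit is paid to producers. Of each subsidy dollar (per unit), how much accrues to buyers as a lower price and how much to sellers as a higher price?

Buyers gain 9 per unit; sellers gain 5 per unit

Pre-subsidy: 264 - 5P = -268 + 9P gives P* = 38, x* = 74.
With the subsidy, sellers receive Ps = Pb + 14 for each unit, where Pb is the price buyers pay.
Supply in terms of Pb becomes xs = -268 + 9(Pb + 14) = -142 + 9Pb. Setting this equal to demand: 264 - 5Pb = -142 + 9Pb, so Pb = 29.
Sellers receive Ps = 29 + 14 = 43; x' = 264 − 5·29 = 119.
Buyers' price falls by P* − Pb = 38 − 29 = 9; sellers' price rises by Ps − P* = 43 − 38 = 5.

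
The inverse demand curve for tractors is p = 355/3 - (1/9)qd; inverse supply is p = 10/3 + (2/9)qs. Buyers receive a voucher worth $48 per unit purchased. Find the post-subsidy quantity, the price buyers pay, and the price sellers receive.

Pre-subsidy: 355/3 - (1/9)q = 10/3 + (2/9)q gives q* = 345 and p* = 80.
With the rebate, buyers effectively pay pb = ps − 48, where ps is the price sellers receive.
On the curves, pb = 355/3 - (1/9)q and ps = 10/3 + (2/9)q; the wedge ps − pb = 48 gives 10/3 + (2/9)q − (355/3 - (1/9)q) = 48, so q' = 489.
Then pb = 355/3 − (1/9)·489 = 64 and ps = 10/3 + (2/9)·489 = 112.

q' = 489; buyers pay $64; sellers receive $112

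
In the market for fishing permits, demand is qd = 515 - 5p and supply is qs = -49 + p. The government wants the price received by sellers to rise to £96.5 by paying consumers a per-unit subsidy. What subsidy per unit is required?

At a seller price of 96.5, quantity supplied is -49 + 1·96.5 = 47.5.
Buyers absorb 47.5 only when they pay pb with 515 − 5·pb = 47.5, i.e. pb = 93.5.
s = ps − pb = 96.5 − 93.5 = 3.

Required subsidy s = £3 per unit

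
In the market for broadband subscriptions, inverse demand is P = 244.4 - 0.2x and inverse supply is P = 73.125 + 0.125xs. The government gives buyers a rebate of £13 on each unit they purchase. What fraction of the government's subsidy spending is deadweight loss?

Pre-subsidy: 244.4 - 0.2x = 73.125 + 0.125x gives x* = 527 and P* = 139.
With the rebate, buyers effectively pay Pb = Ps − 13, where Ps is the price sellers receive.
On the curves, Pb = 244.4 - 0.2x and Ps = 73.125 + 0.125x; the wedge Ps − Pb = 13 gives 73.125 + 0.125x − (244.4 - 0.2x) = 13, so x' = 567.
Then Pb = 244.4 − 0.2·567 = 131 and Ps = 73.125 + 0.125·567 = 144.
ΔCS = ½(527 + 567)(139 − 131) = 4376; ΔPS = ½(527 + 567)(144 − 139) = 2735.
Government spending = 13 × 567 = 7371.
DWL = ½ × 13 × (567 − 527) = 260; fraction = 260 / 7371 = 20/567.

DWL / government spending = 20/567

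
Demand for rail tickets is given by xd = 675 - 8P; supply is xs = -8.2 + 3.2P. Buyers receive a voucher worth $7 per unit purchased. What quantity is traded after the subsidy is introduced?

x' = 203

Pre-subsidy: 675 - 8P = -8.2 + 3.2P gives P* = 61, x* = 187.
With the rebate, buyers effectively pay Pb = Ps − 7, where Ps is the price sellers receive.
Demand in terms of Ps becomes xd = 675 − 8(Ps − 7) = 731 - 8Ps. Setting this equal to supply: 731 - 8Ps = -8.2 + 3.2Ps, so Ps = 66.
Buyers pay Pb = 66 − 7 = 59; x' = -8.2 + 3.2·66 = 203.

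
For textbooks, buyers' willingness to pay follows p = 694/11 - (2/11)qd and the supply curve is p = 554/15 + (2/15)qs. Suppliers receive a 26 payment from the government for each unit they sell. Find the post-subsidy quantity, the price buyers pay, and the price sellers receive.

Pre-subsidy: 694/11 - (2/11)q = 554/15 + (2/15)q gives q* = 83 and p* = 48.
With the subsidy, sellers receive ps = pb + 26 for each unit, where pb is the price buyers pay.
On the curves, pb = 694/11 - (2/11)q and ps = 554/15 + (2/15)q; the wedge ps − pb = 26 gives 554/15 + (2/15)q − (694/11 - (2/11)q) = 26, so q' = 165.5.
Then pb = 694/11 − (2/11)·165.5 = 33 and ps = 554/15 + (2/15)·165.5 = 59.

q' = 165.5; buyers pay 33; sellers receive 59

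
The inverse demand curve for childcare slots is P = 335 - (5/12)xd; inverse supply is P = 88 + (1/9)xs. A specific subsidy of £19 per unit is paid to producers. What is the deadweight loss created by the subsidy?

Deadweight loss = £342

Pre-subsidy: 335 - (5/12)x = 88 + (1/9)x gives x* = 468 and P* = 140.
With the subsidy, sellers receive Ps = Pb + 19 for each unit, where Pb is the price buyers pay.
On the curves, Pb = 335 - (5/12)x and Ps = 88 + (1/9)x; the wedge Ps − Pb = 19 gives 88 + (1/9)x − (335 - (5/12)x) = 19, so x' = 504.
Then Pb = 335 − (5/12)·504 = 125 and Ps = 88 + (1/9)·504 = 144.
The subsidy expands output by 504 − 468 = 36 past the efficient level; on those units the gap between marginal cost and willingness to pay runs from 0 up to 19.
DWL = ½ × 19 × 36 = 342.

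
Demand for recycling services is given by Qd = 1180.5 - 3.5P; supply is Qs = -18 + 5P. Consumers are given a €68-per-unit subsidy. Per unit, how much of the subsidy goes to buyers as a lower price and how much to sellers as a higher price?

Buyers gain €40 per unit; sellers gain €28 per unit

Pre-subsidy: 1180.5 - 3.5P = -18 + 5P gives P* = 141, Q* = 687.
With the rebate, buyers effectively pay Pb = Ps − 68, where Ps is the price sellers receive.
Demand in terms of Ps becomes Qd = 1180.5 − 3.5(Ps − 68) = 1418.5 - 3.5Ps. Setting this equal to supply: 1418.5 - 3.5Ps = -18 + 5Ps, so Ps = 169.
Buyers pay Pb = 169 − 68 = 101; Q' = -18 + 5·169 = 827.
Buyers' price falls by P* − Pb = 141 − 101 = 40; sellers' price rises by Ps − P* = 169 − 141 = 28.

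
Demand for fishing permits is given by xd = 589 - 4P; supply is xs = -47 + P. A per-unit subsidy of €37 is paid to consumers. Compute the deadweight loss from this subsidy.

Deadweight loss = €547.6

Pre-subsidy: 589 - 4P = -47 + P gives P* = 127.2, x* = 80.2.
With the rebate, buyers effectively pay Pb = Ps − 37, where Ps is the price sellers receive.
Demand in terms of Ps becomes xd = 589 − 4(Ps − 37) = 737 - 4Ps. Setting this equal to supply: 737 - 4Ps = -47 + Ps, so Ps = 156.8.
Buyers pay Pb = 156.8 − 37 = 119.8; x' = -47 + 1·156.8 = 109.8.
The subsidy expands output by 109.8 − 80.2 = 29.6 past the efficient level; on those units the gap between marginal cost and willingness to pay runs from 0 up to 37.
DWL = ½ × 37 × 29.6 = 547.6.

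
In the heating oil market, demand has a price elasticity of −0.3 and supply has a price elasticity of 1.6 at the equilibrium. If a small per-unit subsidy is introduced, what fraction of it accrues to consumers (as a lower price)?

For a small subsidy around the equilibrium, the benefit split depends on the relative slopes, which at a point are proportional to the elasticities.
Buyer share = εs/(εs + |εd|) = 1.6/(1.6 + 0.3) = 16/19; seller share = |εd|/(εs + |εd|) = 3/19.

Consumer share = 16/19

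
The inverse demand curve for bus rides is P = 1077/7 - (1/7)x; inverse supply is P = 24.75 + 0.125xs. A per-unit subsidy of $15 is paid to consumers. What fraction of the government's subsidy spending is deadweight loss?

DWL / government spending = 14/269

Pre-subsidy: 1077/7 - (1/7)x = 24.75 + 0.125x gives x* = 482 and P* = 85.
With the rebate, buyers effectively pay Pb = Ps − 15, where Ps is the price sellers receive.
On the curves, Pb = 1077/7 - (1/7)x and Ps = 24.75 + 0.125x; the wedge Ps − Pb = 15 gives 24.75 + 0.125x − (1077/7 - (1/7)x) = 15, so x' = 538.
Then Pb = 1077/7 − (1/7)·538 = 77 and Ps = 24.75 + 0.125·538 = 92.
ΔCS = ½(482 + 538)(85 − 77) = 4080; ΔPS = ½(482 + 538)(92 − 85) = 3570.
Government spending = 15 × 538 = 8070.
DWL = ½ × 15 × (538 − 482) = 420; fraction = 420 / 8070 = 14/269.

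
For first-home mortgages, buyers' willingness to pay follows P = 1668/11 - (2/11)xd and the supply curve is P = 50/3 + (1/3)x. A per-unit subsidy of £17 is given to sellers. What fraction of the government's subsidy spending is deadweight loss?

DWL / government spending = 33/590

Pre-subsidy: 1668/11 - (2/11)x = 50/3 + (1/3)x gives x* = 262 and P* = 104.
With the subsidy, sellers receive Ps = Pb + 17 for each unit, where Pb is the price buyers pay.
On the curves, Pb = 1668/11 - (2/11)x and Ps = 50/3 + (1/3)x; the wedge Ps − Pb = 17 gives 50/3 + (1/3)x − (1668/11 - (2/11)x) = 17, so x' = 295.
Then Pb = 1668/11 − (2/11)·295 = 98 and Ps = 50/3 + (1/3)·295 = 115.
ΔCS = ½(262 + 295)(104 − 98) = 1671; ΔPS = ½(262 + 295)(115 − 104) = 3063.5.
Government spending = 17 × 295 = 5015.
DWL = ½ × 17 × (295 − 262) = 280.5; fraction = 280.5 / 5015 = 33/590.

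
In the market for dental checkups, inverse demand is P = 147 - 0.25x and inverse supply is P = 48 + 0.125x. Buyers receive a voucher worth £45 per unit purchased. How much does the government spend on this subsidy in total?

Pre-subsidy: 147 - 0.25x = 48 + 0.125x gives x* = 264 and P* = 81.
With the rebate, buyers effectively pay Pb = Ps − 45, where Ps is the price sellers receive.
On the curves, Pb = 147 - 0.25x and Ps = 48 + 0.125x; the wedge Ps − Pb = 45 gives 48 + 0.125x − (147 - 0.25x) = 45, so x' = 384.
Then Pb = 147 − 0.25·384 = 51 and Ps = 48 + 0.125·384 = 96.
Government outlay = subsidy × quantity = 45 × 384 = 17280.

Government cost = £17280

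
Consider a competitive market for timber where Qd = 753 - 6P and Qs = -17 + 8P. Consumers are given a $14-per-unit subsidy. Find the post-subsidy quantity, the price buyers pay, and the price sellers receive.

Pre-subsidy: 753 - 6P = -17 + 8P gives P* = 55, Q* = 423.
With the rebate, buyers effectively pay Pb = Ps − 14, where Ps is the price sellers receive.
Demand in terms of Ps becomes Qd = 753 − 6(Ps − 14) = 837 - 6Ps. Setting this equal to supply: 837 - 6Ps = -17 + 8Ps, so Ps = 61.
Buyers pay Pb = 61 − 14 = 47; Q' = -17 + 8·61 = 471.

Q' = 471; buyers pay $47; sellers receive $61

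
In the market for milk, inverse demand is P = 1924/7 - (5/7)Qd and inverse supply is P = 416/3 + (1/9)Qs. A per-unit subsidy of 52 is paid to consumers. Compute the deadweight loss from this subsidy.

Deadweight loss = 1638

Pre-subsidy: 1924/7 - (5/7)Q = 416/3 + (1/9)Q gives Q* = 165 and P* = 157.
With the rebate, buyers effectively pay Pb = Ps − 52, where Ps is the price sellers receive.
On the curves, Pb = 1924/7 - (5/7)Q and Ps = 416/3 + (1/9)Q; the wedge Ps − Pb = 52 gives 416/3 + (1/9)Q − (1924/7 - (5/7)Q) = 52, so Q' = 228.
Then Pb = 1924/7 − (5/7)·228 = 112 and Ps = 416/3 + (1/9)·228 = 164.
The subsidy expands output by 228 − 165 = 63 past the efficient level; on those units the gap between marginal cost and willingness to pay runs from 0 up to 52.
DWL = ½ × 52 × 63 = 1638.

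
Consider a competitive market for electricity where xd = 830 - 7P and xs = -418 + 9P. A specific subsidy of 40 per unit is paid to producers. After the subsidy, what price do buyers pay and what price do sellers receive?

Pre-subsidy: 830 - 7P = -418 + 9P gives P* = 78, x* = 284.
With the subsidy, sellers receive Ps = Pb + 40 for each unit, where Pb is the price buyers pay.
Supply in terms of Pb becomes xs = -418 + 9(Pb + 40) = -58 + 9Pb. Setting this equal to demand: 830 - 7Pb = -58 + 9Pb, so Pb = 55.5.
Sellers receive Ps = 55.5 + 40 = 95.5; x' = 830 − 7·55.5 = 441.5.

Buyers pay 55.5; sellers receive 95.5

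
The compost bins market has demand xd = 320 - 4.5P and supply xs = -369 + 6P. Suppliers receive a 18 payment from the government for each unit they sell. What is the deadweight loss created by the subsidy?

Deadweight loss = 2916/7

Pre-subsidy: 320 - 4.5P = -369 + 6P gives P* = 1378/21, x* = 173/7.
With the subsidy, sellers receive Ps = Pb + 18 for each unit, where Pb is the price buyers pay.
Supply in terms of Pb becomes xs = -369 + 6(Pb + 18) = -261 + 6Pb. Setting this equal to demand: 320 - 4.5Pb = -261 + 6Pb, so Pb = 166/3.
Sellers receive Ps = 166/3 + 18 = 220/3; x' = 320 − 4.5·(166/3) = 71.
The subsidy expands output by 71 − 173/7 = 324/7 past the efficient level; on those units the gap between marginal cost and willingness to pay runs from 0 up to 18.
DWL = ½ × 18 × 324/7 = 2916/7.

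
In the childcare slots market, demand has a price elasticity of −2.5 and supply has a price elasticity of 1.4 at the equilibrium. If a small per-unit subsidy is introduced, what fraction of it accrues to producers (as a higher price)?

For a small subsidy around the equilibrium, the benefit split depends on the relative slopes, which at a point are proportional to the elasticities.
Buyer share = εs/(εs + |εd|) = 1.4/(1.4 + 2.5) = 14/39; seller share = |εd|/(εs + |εd|) = 25/39.
So producers capture 25/39 of the subsidy.

Producer share = 25/39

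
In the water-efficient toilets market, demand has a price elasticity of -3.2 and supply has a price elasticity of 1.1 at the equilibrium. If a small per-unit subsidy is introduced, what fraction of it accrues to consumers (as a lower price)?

Consumer share = 11/43

For a small subsidy around the equilibrium, the benefit split depends on the relative slopes, which at a point are proportional to the elasticities.
Buyer share = εs/(εs + |εd|) = 1.1/(1.1 + 3.2) = 11/43; seller share = |εd|/(εs + |εd|) = 32/43.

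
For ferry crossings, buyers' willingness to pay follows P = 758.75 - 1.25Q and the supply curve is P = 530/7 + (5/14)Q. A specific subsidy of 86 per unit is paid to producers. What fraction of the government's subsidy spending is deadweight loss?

DWL / government spending = 1204/21533

Pre-subsidy: 758.75 - 1.25Q = 530/7 + (5/14)Q gives Q* = 425 and P* = 227.5.
With the subsidy, sellers receive Ps = Pb + 86 for each unit, where Pb is the price buyers pay.
On the curves, Pb = 758.75 - 1.25Q and Ps = 530/7 + (5/14)Q; the wedge Ps − Pb = 86 gives 530/7 + (5/14)Q − (758.75 - 1.25Q) = 86, so Q' = 21533/45.
Then Pb = 758.75 − 1.25·(21533/45) = 2891/18 and Ps = 530/7 + (5/14)·(21533/45) = 4439/18.
ΔCS = ½(425 + 21533/45)(227.5 − 2891/18) = 12238058/405; ΔPS = ½(425 + 21533/45)(4439/18 − 227.5) = 3496588/405.
Government spending = 86 × 21533/45 = 1851838/45.
DWL = ½ × 86 × (21533/45 − 425) = 103544/45; fraction = (103544/45) / (1851838/45) = 1204/21533.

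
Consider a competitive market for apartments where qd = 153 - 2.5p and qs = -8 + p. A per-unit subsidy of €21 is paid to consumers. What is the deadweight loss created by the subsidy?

Pre-subsidy: 153 - 2.5p = -8 + p gives p* = 46, q* = 38.
With the rebate, buyers effectively pay pb = ps − 21, where ps is the price sellers receive.
Demand in terms of ps becomes qd = 153 − 2.5(ps − 21) = 205.5 - 2.5ps. Setting this equal to supply: 205.5 - 2.5ps = -8 + ps, so ps = 61.
Buyers pay pb = 61 − 21 = 40; q' = -8 + 1·61 = 53.
The subsidy expands output by 53 − 38 = 15 past the efficient level; on those units the gap between marginal cost and willingness to pay runs from 0 up to 21.
DWL = ½ × 21 × 15 = 157.5.

Deadweight loss = €157.5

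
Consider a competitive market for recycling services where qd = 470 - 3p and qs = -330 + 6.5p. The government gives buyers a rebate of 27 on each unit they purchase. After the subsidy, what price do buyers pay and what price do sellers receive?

Pre-subsidy: 470 - 3p = -330 + 6.5p gives p* = 1600/19, q* = 4130/19.
With the rebate, buyers effectively pay pb = ps − 27, where ps is the price sellers receive.
Demand in terms of ps becomes qd = 470 − 3(ps − 27) = 551 - 3ps. Setting this equal to supply: 551 - 3ps = -330 + 6.5ps, so ps = 1762/19.
Buyers pay pb = 1762/19 − 27 = 1249/19; q' = -330 + 6.5·(1762/19) = 5183/19.

Buyers pay 1249/19; sellers receive 1762/19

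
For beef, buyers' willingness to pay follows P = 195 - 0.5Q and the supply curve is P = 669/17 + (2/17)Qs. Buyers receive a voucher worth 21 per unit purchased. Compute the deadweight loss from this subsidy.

Deadweight loss = 357

Pre-subsidy: 195 - 0.5Q = 669/17 + (2/17)Q gives Q* = 252 and P* = 69.
With the rebate, buyers effectively pay Pb = Ps − 21, where Ps is the price sellers receive.
On the curves, Pb = 195 - 0.5Q and Ps = 669/17 + (2/17)Q; the wedge Ps − Pb = 21 gives 669/17 + (2/17)Q − (195 - 0.5Q) = 21, so Q' = 286.
Then Pb = 195 − 0.5·286 = 52 and Ps = 669/17 + (2/17)·286 = 73.
The subsidy expands output by 286 − 252 = 34 past the efficient level; on those units the gap between marginal cost and willingness to pay runs from 0 up to 21.
DWL = ½ × 21 × 34 = 357.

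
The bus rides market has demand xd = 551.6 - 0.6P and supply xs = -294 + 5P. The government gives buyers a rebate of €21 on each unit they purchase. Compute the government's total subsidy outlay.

Government cost = €9917.25

Pre-subsidy: 551.6 - 0.6P = -294 + 5P gives P* = 151, x* = 461.
With the rebate, buyers effectively pay Pb = Ps − 21, where Ps is the price sellers receive.
Demand in terms of Ps becomes xd = 551.6 − 0.6(Ps − 21) = 564.2 - 0.6Ps. Setting this equal to supply: 564.2 - 0.6Ps = -294 + 5Ps, so Ps = 153.25.
Buyers pay Pb = 153.25 − 21 = 132.25; x' = -294 + 5·153.25 = 472.25.
Government outlay = subsidy × quantity = 21 × 472.25 = 9917.25.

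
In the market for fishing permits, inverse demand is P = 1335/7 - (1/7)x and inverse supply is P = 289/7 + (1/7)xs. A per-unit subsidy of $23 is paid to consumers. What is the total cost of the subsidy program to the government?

Pre-subsidy: 1335/7 - (1/7)x = 289/7 + (1/7)x gives x* = 523 and P* = 116.
With the rebate, buyers effectively pay Pb = Ps − 23, where Ps is the price sellers receive.
On the curves, Pb = 1335/7 - (1/7)x and Ps = 289/7 + (1/7)x; the wedge Ps − Pb = 23 gives 289/7 + (1/7)x − (1335/7 - (1/7)x) = 23, so x' = 603.5.
Then Pb = 1335/7 − (1/7)·603.5 = 104.5 and Ps = 289/7 + (1/7)·603.5 = 127.5.
Government outlay = subsidy × quantity = 23 × 603.5 = 13880.5.

Government cost = $13880.5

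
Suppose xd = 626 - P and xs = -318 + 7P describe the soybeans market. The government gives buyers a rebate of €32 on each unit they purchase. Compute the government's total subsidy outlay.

Pre-subsidy: 626 - P = -318 + 7P gives P* = 118, x* = 508.
With the rebate, buyers effectively pay Pb = Ps − 32, where Ps is the price sellers receive.
Demand in terms of Ps becomes xd = 626 − 1(Ps − 32) = 658 - Ps. Setting this equal to supply: 658 - Ps = -318 + 7Ps, so Ps = 122.
Buyers pay Pb = 122 − 32 = 90; x' = -318 + 7·122 = 536.
Government outlay = subsidy × quantity = 32 × 536 = 17152.

Government cost = €17152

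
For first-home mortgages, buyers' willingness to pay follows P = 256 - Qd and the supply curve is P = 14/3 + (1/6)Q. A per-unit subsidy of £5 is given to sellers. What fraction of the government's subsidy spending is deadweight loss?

Pre-subsidy: 256 - Q = 14/3 + (1/6)Q gives Q* = 1508/7 and P* = 284/7.
With the subsidy, sellers receive Ps = Pb + 5 for each unit, where Pb is the price buyers pay.
On the curves, Pb = 256 - Q and Ps = 14/3 + (1/6)Q; the wedge Ps − Pb = 5 gives 14/3 + (1/6)Q − (256 - Q) = 5, so Q' = 1538/7.
Then Pb = 256 − 1·(1538/7) = 254/7 and Ps = 14/3 + (1/6)·(1538/7) = 289/7.
ΔCS = ½(1508/7 + 1538/7)(284/7 − 254/7) = 45690/49; ΔPS = ½(1508/7 + 1538/7)(289/7 − 284/7) = 7615/49.
Government spending = 5 × 1538/7 = 7690/7.
DWL = ½ × 5 × (1538/7 − 1508/7) = 75/7; fraction = (75/7) / (7690/7) = 15/1538.

DWL / government spending = 15/1538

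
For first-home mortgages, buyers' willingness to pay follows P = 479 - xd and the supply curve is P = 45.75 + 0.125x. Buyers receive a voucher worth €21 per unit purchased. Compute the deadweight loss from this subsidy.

Pre-subsidy: 479 - x = 45.75 + 0.125x gives x* = 3466/9 and P* = 845/9.
With the rebate, buyers effectively pay Pb = Ps − 21, where Ps is the price sellers receive.
On the curves, Pb = 479 - x and Ps = 45.75 + 0.125x; the wedge Ps − Pb = 21 gives 45.75 + 0.125x − (479 - x) = 21, so x' = 3634/9.
Then Pb = 479 − 1·(3634/9) = 677/9 and Ps = 45.75 + 0.125·(3634/9) = 866/9.
The subsidy expands output by 3634/9 − 3466/9 = 56/3 past the efficient level; on those units the gap between marginal cost and willingness to pay runs from 0 up to 21.
DWL = ½ × 21 × 56/3 = 196.

Deadweight loss = €196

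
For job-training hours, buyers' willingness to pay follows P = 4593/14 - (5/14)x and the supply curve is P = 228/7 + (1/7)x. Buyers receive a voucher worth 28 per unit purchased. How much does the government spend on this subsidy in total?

Pre-subsidy: 4593/14 - (5/14)x = 228/7 + (1/7)x gives x* = 591 and P* = 117.
With the rebate, buyers effectively pay Pb = Ps − 28, where Ps is the price sellers receive.
On the curves, Pb = 4593/14 - (5/14)x and Ps = 228/7 + (1/7)x; the wedge Ps − Pb = 28 gives 228/7 + (1/7)x − (4593/14 - (5/14)x) = 28, so x' = 647.
Then Pb = 4593/14 − (5/14)·647 = 97 and Ps = 228/7 + (1/7)·647 = 125.
Government outlay = subsidy × quantity = 28 × 647 = 18116.

Government cost = 18116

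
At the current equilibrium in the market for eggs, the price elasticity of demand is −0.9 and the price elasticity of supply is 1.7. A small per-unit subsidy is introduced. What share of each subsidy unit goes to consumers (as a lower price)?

Consumer share = 17/26

For a small subsidy around the equilibrium, the benefit split depends on the relative slopes, which at a point are proportional to the elasticities.
Buyer share = εs/(εs + |εd|) = 1.7/(1.7 + 0.9) = 17/26; seller share = |εd|/(εs + |εd|) = 9/26.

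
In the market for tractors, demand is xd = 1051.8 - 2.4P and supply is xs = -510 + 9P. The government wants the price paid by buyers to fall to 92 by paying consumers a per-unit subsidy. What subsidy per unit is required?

Required subsidy s = 57 per unit

At a buyer price of 92, quantity demanded is 1051.8 − 2.4·92 = 831.
Sellers supply 831 only when they receive Ps with -510 + 9·Ps = 831, i.e. Ps = 149.
s = Ps − Pb = 149 − 92 = 57.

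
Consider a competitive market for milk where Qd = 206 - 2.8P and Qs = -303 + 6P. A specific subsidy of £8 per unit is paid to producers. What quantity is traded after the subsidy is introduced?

Q' = 1305/22

Pre-subsidy: 206 - 2.8P = -303 + 6P gives P* = 2545/44, Q* = 969/22.
With the subsidy, sellers receive Ps = Pb + 8 for each unit, where Pb is the price buyers pay.
Supply in terms of Pb becomes Qs = -303 + 6(Pb + 8) = -255 + 6Pb. Setting this equal to demand: 206 - 2.8Pb = -255 + 6Pb, so Pb = 2305/44.
Sellers receive Ps = 2305/44 + 8 = 2657/44; Q' = 206 − 2.8·(2305/44) = 1305/22.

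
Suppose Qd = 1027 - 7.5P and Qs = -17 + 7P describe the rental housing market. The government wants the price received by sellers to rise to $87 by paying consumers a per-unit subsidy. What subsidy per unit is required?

Required subsidy s = $29 per unit

At a seller price of 87, quantity supplied is -17 + 7·87 = 592.
Buyers absorb 592 only when they pay Pb with 1027 − 7.5·Pb = 592, i.e. Pb = 58.
s = Ps − Pb = 87 − 58 = 29.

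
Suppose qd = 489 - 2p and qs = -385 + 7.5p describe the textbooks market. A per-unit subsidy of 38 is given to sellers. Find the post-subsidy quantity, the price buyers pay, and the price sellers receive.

Pre-subsidy: 489 - 2p = -385 + 7.5p gives p* = 92, q* = 305.
With the subsidy, sellers receive ps = pb + 38 for each unit, where pb is the price buyers pay.
Supply in terms of pb becomes qs = -385 + 7.5(pb + 38) = -100 + 7.5pb. Setting this equal to demand: 489 - 2pb = -100 + 7.5pb, so pb = 62.
Sellers receive ps = 62 + 38 = 100; q' = 489 − 2·62 = 365.

q' = 365; buyers pay 62; sellers receive 100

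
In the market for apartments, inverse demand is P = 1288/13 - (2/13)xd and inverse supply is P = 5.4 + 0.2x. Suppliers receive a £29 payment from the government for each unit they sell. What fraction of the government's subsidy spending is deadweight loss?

DWL / government spending = 1885/15948

Pre-subsidy: 1288/13 - (2/13)x = 5.4 + 0.2x gives x* = 6089/23 and P* = 1342/23.
With the subsidy, sellers receive Ps = Pb + 29 for each unit, where Pb is the price buyers pay.
On the curves, Pb = 1288/13 - (2/13)x and Ps = 5.4 + 0.2x; the wedge Ps − Pb = 29 gives 5.4 + 0.2x − (1288/13 - (2/13)x) = 29, so x' = 7974/23.
Then Pb = 1288/13 − (2/13)·(7974/23) = 1052/23 and Ps = 5.4 + 0.2·(7974/23) = 1719/23.
ΔCS = ½(6089/23 + 7974/23)(1342/23 − 1052/23) = 2039135/529; ΔPS = ½(6089/23 + 7974/23)(1719/23 − 1342/23) = 5301751/1058.
Government spending = 29 × 7974/23 = 231246/23.
DWL = ½ × 29 × (7974/23 − 6089/23) = 54665/46; fraction = (54665/46) / (231246/23) = 1885/15948.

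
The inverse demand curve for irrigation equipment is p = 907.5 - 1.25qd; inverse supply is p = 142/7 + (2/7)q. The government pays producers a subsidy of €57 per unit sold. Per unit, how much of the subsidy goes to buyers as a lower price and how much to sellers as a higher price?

Pre-subsidy: 907.5 - 1.25q = 142/7 + (2/7)q gives q* = 24842/43 and p* = 7970/43.
With the subsidy, sellers receive ps = pb + 57 for each unit, where pb is the price buyers pay.
On the curves, pb = 907.5 - 1.25q and ps = 142/7 + (2/7)q; the wedge ps − pb = 57 gives 142/7 + (2/7)q − (907.5 - 1.25q) = 57, so q' = 26438/43.
Then pb = 907.5 − 1.25·(26438/43) = 5975/43 and ps = 142/7 + (2/7)·(26438/43) = 8426/43.
Buyers' price falls by p* − pb = 7970/43 − 5975/43 = 1995/43; sellers' price rises by ps − p* = 8426/43 − 7970/43 = 456/43.

Buyers gain 1995/43 per unit; sellers gain 456/43 per unit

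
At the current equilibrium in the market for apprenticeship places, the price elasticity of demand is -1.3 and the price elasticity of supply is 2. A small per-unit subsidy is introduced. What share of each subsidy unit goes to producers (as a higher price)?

Producer share = 13/33

For a small subsidy around the equilibrium, the benefit split depends on the relative slopes, which at a point are proportional to the elasticities.
Buyer share = εs/(εs + |εd|) = 2/(2 + 1.3) = 20/33; seller share = |εd|/(εs + |εd|) = 13/33.
So producers capture 13/33 of the subsidy.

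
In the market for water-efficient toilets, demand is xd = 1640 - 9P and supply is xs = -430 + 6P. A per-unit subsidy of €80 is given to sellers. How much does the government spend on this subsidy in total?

Pre-subsidy: 1640 - 9P = -430 + 6P gives P* = 138, x* = 398.
With the subsidy, sellers receive Ps = Pb + 80 for each unit, where Pb is the price buyers pay.
Supply in terms of Pb becomes xs = -430 + 6(Pb + 80) = 50 + 6Pb. Setting this equal to demand: 1640 - 9Pb = 50 + 6Pb, so Pb = 106.
Sellers receive Ps = 106 + 80 = 186; x' = 1640 − 9·106 = 686.
Government outlay = subsidy × quantity = 80 × 686 = 54880.

Government cost = €54880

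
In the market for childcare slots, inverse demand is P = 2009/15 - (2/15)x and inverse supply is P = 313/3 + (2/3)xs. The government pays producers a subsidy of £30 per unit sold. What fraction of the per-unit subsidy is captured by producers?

Pre-subsidy: 2009/15 - (2/15)x = 313/3 + (2/3)x gives x* = 37 and P* = 129.
With the subsidy, sellers receive Ps = Pb + 30 for each unit, where Pb is the price buyers pay.
On the curves, Pb = 2009/15 - (2/15)x and Ps = 313/3 + (2/3)x; the wedge Ps − Pb = 30 gives 313/3 + (2/3)x − (2009/15 - (2/15)x) = 30, so x' = 74.5.
Then Pb = 2009/15 − (2/15)·74.5 = 124 and Ps = 313/3 + (2/3)·74.5 = 154.
Buyers' price falls by P* − Pb = 129 − 124 = 5; sellers' price rises by Ps − P* = 154 − 129 = 25.
So producers capture 25/30 = 5/6 of each unit of subsidy.

Producer share = 5/6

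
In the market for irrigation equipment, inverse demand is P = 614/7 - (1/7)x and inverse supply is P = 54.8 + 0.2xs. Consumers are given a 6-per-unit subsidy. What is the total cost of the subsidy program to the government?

Pre-subsidy: 614/7 - (1/7)x = 54.8 + 0.2x gives x* = 96 and P* = 74.
With the rebate, buyers effectively pay Pb = Ps − 6, where Ps is the price sellers receive.
On the curves, Pb = 614/7 - (1/7)x and Ps = 54.8 + 0.2x; the wedge Ps − Pb = 6 gives 54.8 + 0.2x − (614/7 - (1/7)x) = 6, so x' = 113.5.
Then Pb = 614/7 − (1/7)·113.5 = 71.5 and Ps = 54.8 + 0.2·113.5 = 77.5.
Government outlay = subsidy × quantity = 6 × 113.5 = 681.

Government cost = 681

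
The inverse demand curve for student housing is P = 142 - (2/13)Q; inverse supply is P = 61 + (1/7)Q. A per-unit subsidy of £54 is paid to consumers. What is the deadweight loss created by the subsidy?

Deadweight loss = £4914

Pre-subsidy: 142 - (2/13)Q = 61 + (1/7)Q gives Q* = 273 and P* = 100.
With the rebate, buyers effectively pay Pb = Ps − 54, where Ps is the price sellers receive.
On the curves, Pb = 142 - (2/13)Q and Ps = 61 + (1/7)Q; the wedge Ps − Pb = 54 gives 61 + (1/7)Q − (142 - (2/13)Q) = 54, so Q' = 455.
Then Pb = 142 − (2/13)·455 = 72 and Ps = 61 + (1/7)·455 = 126.
The subsidy expands output by 455 − 273 = 182 past the efficient level; on those units the gap between marginal cost and willingness to pay runs from 0 up to 54.
DWL = ½ × 54 × 182 = 4914.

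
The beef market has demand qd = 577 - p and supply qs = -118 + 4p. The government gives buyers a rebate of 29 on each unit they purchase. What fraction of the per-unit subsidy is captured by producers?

Pre-subsidy: 577 - p = -118 + 4p gives p* = 139, q* = 438.
With the rebate, buyers effectively pay pb = ps − 29, where ps is the price sellers receive.
Demand in terms of ps becomes qd = 577 − 1(ps − 29) = 606 - ps. Setting this equal to supply: 606 - ps = -118 + 4ps, so ps = 144.8.
Buyers pay pb = 144.8 − 29 = 115.8; q' = -118 + 4·144.8 = 461.2.
Buyers' price falls by p* − pb = 139 − 115.8 = 23.2; sellers' price rises by ps − p* = 144.8 − 139 = 5.8.
So producers capture 5.8/29 = 0.2 of each unit of subsidy.

Producer share = 0.2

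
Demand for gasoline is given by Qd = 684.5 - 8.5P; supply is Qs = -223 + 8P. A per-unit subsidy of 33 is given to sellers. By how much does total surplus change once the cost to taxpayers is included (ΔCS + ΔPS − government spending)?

Pre-subsidy: 684.5 - 8.5P = -223 + 8P gives P* = 55, Q* = 217.
With the subsidy, sellers receive Ps = Pb + 33 for each unit, where Pb is the price buyers pay.
Supply in terms of Pb becomes Qs = -223 + 8(Pb + 33) = 41 + 8Pb. Setting this equal to demand: 684.5 - 8.5Pb = 41 + 8Pb, so Pb = 39.
Sellers receive Ps = 39 + 33 = 72; Q' = 684.5 − 8.5·39 = 353.
ΔCS = ½(217 + 353)(55 − 39) = 4560; ΔPS = ½(217 + 353)(72 − 55) = 4845.
Government spending = 33 × 353 = 11649.
Net change = 4560 + 4845 − 11649 = -2244. The loss equals the DWL triangle ½·33·136.

Net change in total surplus = -2244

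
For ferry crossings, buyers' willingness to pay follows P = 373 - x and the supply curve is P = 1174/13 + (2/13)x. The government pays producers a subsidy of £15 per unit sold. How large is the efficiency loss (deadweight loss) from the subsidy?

Deadweight loss = £97.5

Pre-subsidy: 373 - x = 1174/13 + (2/13)x gives x* = 245 and P* = 128.
With the subsidy, sellers receive Ps = Pb + 15 for each unit, where Pb is the price buyers pay.
On the curves, Pb = 373 - x and Ps = 1174/13 + (2/13)x; the wedge Ps − Pb = 15 gives 1174/13 + (2/13)x − (373 - x) = 15, so x' = 258.
Then Pb = 373 − 1·258 = 115 and Ps = 1174/13 + (2/13)·258 = 130.
The subsidy expands output by 258 − 245 = 13 past the efficient level; on those units the gap between marginal cost and willingness to pay runs from 0 up to 15.
DWL = ½ × 15 × 13 = 97.5.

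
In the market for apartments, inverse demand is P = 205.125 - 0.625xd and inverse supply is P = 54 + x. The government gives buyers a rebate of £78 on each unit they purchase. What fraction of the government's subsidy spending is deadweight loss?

DWL / government spending = 8/47

Pre-subsidy: 205.125 - 0.625x = 54 + x gives x* = 93 and P* = 147.
With the rebate, buyers effectively pay Pb = Ps − 78, where Ps is the price sellers receive.
On the curves, Pb = 205.125 - 0.625x and Ps = 54 + x; the wedge Ps − Pb = 78 gives 54 + x − (205.125 - 0.625x) = 78, so x' = 141.
Then Pb = 205.125 − 0.625·141 = 117 and Ps = 54 + 1·141 = 195.
ΔCS = ½(93 + 141)(147 − 117) = 3510; ΔPS = ½(93 + 141)(195 − 147) = 5616.
Government spending = 78 × 141 = 10998.
DWL = ½ × 78 × (141 − 93) = 1872; fraction = 1872 / 10998 = 8/47.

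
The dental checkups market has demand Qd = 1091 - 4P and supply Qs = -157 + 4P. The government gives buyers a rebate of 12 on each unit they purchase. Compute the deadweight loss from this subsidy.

Deadweight loss = 144

Pre-subsidy: 1091 - 4P = -157 + 4P gives P* = 156, Q* = 467.
With the rebate, buyers effectively pay Pb = Ps − 12, where Ps is the price sellers receive.
Demand in terms of Ps becomes Qd = 1091 − 4(Ps − 12) = 1139 - 4Ps. Setting this equal to supply: 1139 - 4Ps = -157 + 4Ps, so Ps = 162.
Buyers pay Pb = 162 − 12 = 150; Q' = -157 + 4·162 = 491.
The subsidy expands output by 491 − 467 = 24 past the efficient level; on those units the gap between marginal cost and willingness to pay runs from 0 up to 12.
DWL = ½ × 12 × 24 = 144.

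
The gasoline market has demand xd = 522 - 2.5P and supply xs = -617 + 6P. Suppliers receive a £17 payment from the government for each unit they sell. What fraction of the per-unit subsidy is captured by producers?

Producer share = 5/17

Pre-subsidy: 522 - 2.5P = -617 + 6P gives P* = 134, x* = 187.
With the subsidy, sellers receive Ps = Pb + 17 for each unit, where Pb is the price buyers pay.
Supply in terms of Pb becomes xs = -617 + 6(Pb + 17) = -515 + 6Pb. Setting this equal to demand: 522 - 2.5Pb = -515 + 6Pb, so Pb = 122.
Sellers receive Ps = 122 + 17 = 139; x' = 522 − 2.5·122 = 217.
Buyers' price falls by P* − Pb = 134 − 122 = 12; sellers' price rises by Ps − P* = 139 − 134 = 5.
So producers capture 5/17 = 5/17 of each unit of subsidy.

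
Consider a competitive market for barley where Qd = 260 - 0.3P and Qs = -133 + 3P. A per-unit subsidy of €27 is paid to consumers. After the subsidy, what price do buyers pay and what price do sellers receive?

Buyers pay 1040/11; sellers receive 1337/11

Pre-subsidy: 260 - 0.3P = -133 + 3P gives P* = 1310/11, Q* = 2467/11.
With the rebate, buyers effectively pay Pb = Ps − 27, where Ps is the price sellers receive.
Demand in terms of Ps becomes Qd = 260 − 0.3(Ps − 27) = 268.1 - 0.3Ps. Setting this equal to supply: 268.1 - 0.3Ps = -133 + 3Ps, so Ps = 1337/11.
Buyers pay Pb = 1337/11 − 27 = 1040/11; Q' = -133 + 3·(1337/11) = 2548/11.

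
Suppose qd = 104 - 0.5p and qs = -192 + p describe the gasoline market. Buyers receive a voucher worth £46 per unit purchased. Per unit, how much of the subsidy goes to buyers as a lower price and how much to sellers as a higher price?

Buyers gain 92/3 per unit; sellers gain 46/3 per unit

Pre-subsidy: 104 - 0.5p = -192 + p gives p* = 592/3, q* = 16/3.
With the rebate, buyers effectively pay pb = ps − 46, where ps is the price sellers receive.
Demand in terms of ps becomes qd = 104 − 0.5(ps − 46) = 127 - 0.5ps. Setting this equal to supply: 127 - 0.5ps = -192 + ps, so ps = 638/3.
Buyers pay pb = 638/3 − 46 = 500/3; q' = -192 + 1·(638/3) = 62/3.
Buyers' price falls by p* − pb = 592/3 − 500/3 = 92/3; sellers' price rises by ps − p* = 638/3 − 592/3 = 46/3.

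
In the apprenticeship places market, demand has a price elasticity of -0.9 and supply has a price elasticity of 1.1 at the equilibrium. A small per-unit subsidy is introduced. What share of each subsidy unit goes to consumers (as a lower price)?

For a small subsidy around the equilibrium, the benefit split depends on the relative slopes, which at a point are proportional to the elasticities.
Buyer share = εs/(εs + |εd|) = 1.1/(1.1 + 0.9) = 0.55; seller share = |εd|/(εs + |εd|) = 0.45.

Consumer share = 0.55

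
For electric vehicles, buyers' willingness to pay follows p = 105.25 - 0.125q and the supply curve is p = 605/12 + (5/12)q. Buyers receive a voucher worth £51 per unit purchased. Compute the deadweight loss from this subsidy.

Pre-subsidy: 105.25 - 0.125q = 605/12 + (5/12)q gives q* = 1316/13 and p* = 4815/52.
With the rebate, buyers effectively pay pb = ps − 51, where ps is the price sellers receive.
On the curves, pb = 105.25 - 0.125q and ps = 605/12 + (5/12)q; the wedge ps − pb = 51 gives 605/12 + (5/12)q − (105.25 - 0.125q) = 51, so q' = 2540/13.
Then pb = 105.25 − 0.125·(2540/13) = 4203/52 and ps = 605/12 + (5/12)·(2540/13) = 6855/52.
The subsidy expands output by 2540/13 − 1316/13 = 1224/13 past the efficient level; on those units the gap between marginal cost and willingness to pay runs from 0 up to 51.
DWL = ½ × 51 × 1224/13 = 31212/13.

Deadweight loss = 31212/13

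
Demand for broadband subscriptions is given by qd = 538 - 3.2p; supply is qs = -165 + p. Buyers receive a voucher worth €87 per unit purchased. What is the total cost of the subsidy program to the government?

Pre-subsidy: 538 - 3.2p = -165 + p gives p* = 3515/21, q* = 50/21.
With the rebate, buyers effectively pay pb = ps − 87, where ps is the price sellers receive.
Demand in terms of ps becomes qd = 538 − 3.2(ps − 87) = 816.4 - 3.2ps. Setting this equal to supply: 816.4 - 3.2ps = -165 + ps, so ps = 701/3.
Buyers pay pb = 701/3 − 87 = 440/3; q' = -165 + 1·(701/3) = 206/3.
Government outlay = subsidy × quantity = 87 × 206/3 = 5974.

Government cost = €5974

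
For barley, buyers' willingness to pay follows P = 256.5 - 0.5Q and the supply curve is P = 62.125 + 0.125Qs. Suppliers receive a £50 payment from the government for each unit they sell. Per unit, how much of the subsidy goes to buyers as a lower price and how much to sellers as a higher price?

Pre-subsidy: 256.5 - 0.5Q = 62.125 + 0.125Q gives Q* = 311 and P* = 101.
With the subsidy, sellers receive Ps = Pb + 50 for each unit, where Pb is the price buyers pay.
On the curves, Pb = 256.5 - 0.5Q and Ps = 62.125 + 0.125Q; the wedge Ps − Pb = 50 gives 62.125 + 0.125Q − (256.5 - 0.5Q) = 50, so Q' = 391.
Then Pb = 256.5 − 0.5·391 = 61 and Ps = 62.125 + 0.125·391 = 111.
Buyers' price falls by P* − Pb = 101 − 61 = 40; sellers' price rises by Ps − P* = 111 − 101 = 10.

Buyers gain £40 per unit; sellers gain £10 per unit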